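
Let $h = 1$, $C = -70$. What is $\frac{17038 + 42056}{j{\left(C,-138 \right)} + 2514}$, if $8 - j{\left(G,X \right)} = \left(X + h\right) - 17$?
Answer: $\frac{9849}{446} \approx 22.083$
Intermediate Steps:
$j{\left(G,X \right)} = 24 - X$ ($j{\left(G,X \right)} = 8 - \left(\left(X + 1\right) - 17\right) = 8 - \left(\left(1 + X\right) - 17\right) = 8 - \left(-16 + X\right) = 24 - X$)
$\frac{17038 + 42056}{j{\left(C,-138 \right)} + 2514} = \frac{17038 + 42056}{\left(24 - -138\right) + 2514} = \frac{59094}{\left(24 + 138\right) + 2514} = \frac{59094}{162 + 2514} = \frac{59094}{2676} = 59094 \cdot \frac{1}{2676} = \frac{9849}{446}$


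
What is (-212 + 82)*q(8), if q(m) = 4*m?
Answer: -4160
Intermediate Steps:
(-212 + 82)*q(8) = (-212 + 82)*(4*8) = -130*32 = -4160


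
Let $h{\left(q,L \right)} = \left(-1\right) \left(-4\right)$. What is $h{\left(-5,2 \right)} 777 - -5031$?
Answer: $8139$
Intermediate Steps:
$h{\left(q,L \right)} = 4$
$h{\left(-5,2 \right)} 777 - -5031 = 4 \cdot 777 - -5031 = 3108 + 5031 = 8139$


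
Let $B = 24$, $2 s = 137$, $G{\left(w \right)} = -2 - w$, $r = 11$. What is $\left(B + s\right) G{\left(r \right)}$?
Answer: $- \frac{2405}{2} \approx -1202.5$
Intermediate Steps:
$s = \frac{137}{2}$ ($s = \frac{1}{2} \cdot 137 = \frac{137}{2} \approx 68.5$)
$\left(B + s\right) G{\left(r \right)} = \left(24 + \frac{137}{2}\right) \left(-2 - 11\right) = \frac{185 \left(-2 - 11\right)}{2} = \frac{185}{2} \left(-13\right) = - \frac{2405}{2}$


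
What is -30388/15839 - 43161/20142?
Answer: -431900725/106343046 ≈ -4.0614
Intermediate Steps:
-30388/15839 - 43161/20142 = -30388*1/15839 - 43161*1/20142 = -30388/15839 - 14387/6714 = -431900725/106343046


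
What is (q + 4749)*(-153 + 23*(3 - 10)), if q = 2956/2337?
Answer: -3485829866/2337 ≈ -1.4916e+6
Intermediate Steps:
q = 2956/2337 (q = 2956*(1/2337) = 2956/2337 ≈ 1.2649)
(q + 4749)*(-153 + 23*(3 - 10)) = (2956/2337 + 4749)*(-153 + 23*(3 - 10)) = 11101369*(-153 + 23*(-7))/2337 = 11101369*(-153 - 161)/2337 = (11101369/2337)*(-314) = -3485829866/2337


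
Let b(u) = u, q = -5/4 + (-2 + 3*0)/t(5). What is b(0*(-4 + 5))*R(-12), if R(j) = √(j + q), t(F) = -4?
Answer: 0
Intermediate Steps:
q = -¾ (q = -5/4 + (-2 + 3*0)/(-4) = -5*¼ + (-2 + 0)*(-¼) = -5/4 - 2*(-¼) = -5/4 + ½ = -¾ ≈ -0.75000)
R(j) = √(-¾ + j) (R(j) = √(j - ¾) = √(-¾ + j))
b(0*(-4 + 5))*R(-12) = (0*(-4 + 5))*(√(-3 + 4*(-12))/2) = (0*1)*(√(-3 - 48)/2) = 0*(√(-51)/2) = 0*((I*√51)/2) = 0*(I*√51/2) = 0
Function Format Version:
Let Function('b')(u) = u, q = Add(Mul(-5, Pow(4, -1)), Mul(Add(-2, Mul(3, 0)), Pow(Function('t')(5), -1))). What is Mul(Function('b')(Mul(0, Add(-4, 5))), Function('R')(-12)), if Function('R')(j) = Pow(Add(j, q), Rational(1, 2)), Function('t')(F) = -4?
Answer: 0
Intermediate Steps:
q = Rational(-3, 4) (q = Add(Mul(-5, Pow(4, -1)), Mul(Add(-2, Mul(3, 0)), Pow(-4, -1))) = Add(Mul(-5, Rational(1, 4)), Mul(Add(-2, 0), Rational(-1, 4))) = Add(Rational(-5, 4), Mul(-2, Rational(-1, 4))) = Add(Rational(-5, 4), Rational(1, 2)) = Rational(-3, 4) ≈ -0.75000)
Function('R')(j) = Pow(Add(Rational(-3, 4), j), Rational(1, 2)) (Function('R')(j) = Pow(Add(j, Rational(-3, 4)), Rational(1, 2)) = Pow(Add(Rational(-3, 4), j), Rational(1, 2)))
Mul(Function('b')(Mul(0, Add(-4, 5))), Function('R')(-12)) = Mul(Mul(0, Add(-4, 5)), Mul(Rational(1, 2), Pow(Add(-3, Mul(4, -12)), Rational(1, 2)))) = Mul(Mul(0, 1), Mul(Rational(1, 2), Pow(Add(-3, -48), Rational(1, 2)))) = Mul(0, Mul(Rational(1, 2), Pow(-51, Rational(1, 2)))) = Mul(0, Mul(Rational(1, 2), Mul(I, Pow(51, Rational(1, 2))))) = Mul(0, Mul(Rational(1, 2), I, Pow(51, Rational(1, 2)))) = 0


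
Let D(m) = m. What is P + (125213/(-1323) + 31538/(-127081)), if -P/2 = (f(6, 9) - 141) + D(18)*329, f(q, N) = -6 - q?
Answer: -1955816662721/168128163 ≈ -11633.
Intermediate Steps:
P = -11538 (P = -2*(((-6 - 1*6) - 141) + 18*329) = -2*(((-6 - 6) - 141) + 5922) = -2*((-12 - 141) + 5922) = -2*(-153 + 5922) = -2*5769 = -11538)
P + (125213/(-1323) + 31538/(-127081)) = -11538 + (125213/(-1323) + 31538/(-127081)) = -11538 + (125213*(-1/1323) + 31538*(-1/127081)) = -11538 + (-125213/1323 - 31538/127081) = -11538 - 15953918027/168128163 = -1955816662721/168128163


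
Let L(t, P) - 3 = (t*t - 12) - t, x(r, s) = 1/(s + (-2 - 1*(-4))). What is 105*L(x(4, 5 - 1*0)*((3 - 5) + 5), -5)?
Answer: -6795/7 ≈ -970.71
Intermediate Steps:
x(r, s) = 1/(2 + s) (x(r, s) = 1/(s + (-2 + 4)) = 1/(s + 2) = 1/(2 + s))
L(t, P) = -9 + t**2 - t (L(t, P) = 3 + ((t*t - 12) - t) = 3 + ((t**2 - 12) - t) = 3 + ((-12 + t**2) - t) = 3 + (-12 + t**2 - t) = -9 + t**2 - t)
105*L(x(4, 5 - 1*0)*((3 - 5) + 5), -5) = 105*(-9 + (((3 - 5) + 5)/(2 + (5 - 1*0)))**2 - ((3 - 5) + 5)/(2 + (5 - 1*0))) = 105*(-9 + ((-2 + 5)/(2 + (5 + 0)))**2 - (-2 + 5)/(2 + (5 + 0))) = 105*(-9 + (3/(2 + 5))**2 - 3/(2 + 5)) = 105*(-9 + (3/7)**2 - 3/7) = 105*(-9 + ((1/7)*3)**2 - 3/7) = 105*(-9 + (3/7)**2 - 1*3/7) = 105*(-9 + 9/49 - 3/7) = 105*(-453/49) = -6795/7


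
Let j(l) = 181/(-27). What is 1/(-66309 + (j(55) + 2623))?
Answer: -27/1719703 ≈ -1.5700e-5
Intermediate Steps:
j(l) = -181/27 (j(l) = 181*(-1/27) = -181/27)
1/(-66309 + (j(55) + 2623)) = 1/(-66309 + (-181/27 + 2623)) = 1/(-66309 + 70640/27) = 1/(-1719703/27) = -27/1719703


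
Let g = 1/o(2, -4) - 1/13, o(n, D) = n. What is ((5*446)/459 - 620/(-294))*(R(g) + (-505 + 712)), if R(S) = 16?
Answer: 34944100/22491 ≈ 1553.7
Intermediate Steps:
g = 11/26 (g = 1/2 - 1/13 = 1*(½) - 1*1/13 = ½ - 1/13 = 11/26 ≈ 0.42308)
((5*446)/459 - 620/(-294))*(R(g) + (-505 + 712)) = ((5*446)/459 - 620/(-294))*(16 + (-505 + 712)) = (2230*(1/459) - 620*(-1/294))*(16 + 207) = (2230/459 + 310/147)*223 = (156700/22491)*223 = 34944100/22491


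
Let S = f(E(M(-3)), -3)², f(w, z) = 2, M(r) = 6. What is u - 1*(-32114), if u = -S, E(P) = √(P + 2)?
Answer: 32110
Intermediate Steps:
E(P) = √(2 + P)
S = 4 (S = 2² = 4)
u = -4 (u = -1*4 = -4)
u - 1*(-32114) = -4 - 1*(-32114) = -4 + 32114 = 32110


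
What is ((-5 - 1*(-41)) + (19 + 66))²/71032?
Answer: 14641/71032 ≈ 0.20612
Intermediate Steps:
((-5 - 1*(-41)) + (19 + 66))²/71032 = ((-5 + 41) + 85)²*(1/71032) = (36 + 85)²*(1/71032) = 121²*(1/71032) = 14641*(1/71032) = 14641/71032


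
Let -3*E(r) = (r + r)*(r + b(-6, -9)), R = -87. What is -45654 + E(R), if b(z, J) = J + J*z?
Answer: -48090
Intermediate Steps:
E(r) = -2*r*(45 + r)/3 (E(r) = -(r + r)*(r - 9*(1 - 6))/3 = -2*r*(r - 9*(-5))/3 = -2*r*(r + 45)/3 = -2*r*(45 + r)/3)
-45654 + E(R) = -45654 - ⅔*(-87)*(45 - 87) = -45654 - ⅔*(-87)*(-42) = -45654 - 2436 = -48090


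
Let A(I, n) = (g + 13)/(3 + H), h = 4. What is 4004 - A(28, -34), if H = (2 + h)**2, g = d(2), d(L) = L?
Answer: 52047/13 ≈ 4003.6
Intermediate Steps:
g = 2
H = 36 (H = (2 + 4)**2 = 6**2 = 36)
A(I, n) = 5/13 (A(I, n) = (2 + 13)/(3 + 36) = 15/39 = 15*(1/39) = 5/13)
4004 - A(28, -34) = 4004 - 1*5/13 = 4004 - 5/13 = 52047/13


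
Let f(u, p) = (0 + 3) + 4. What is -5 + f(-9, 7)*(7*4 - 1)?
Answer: 184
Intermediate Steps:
f(u, p) = 7 (f(u, p) = 3 + 4 = 7)
-5 + f(-9, 7)*(7*4 - 1) = -5 + 7*(7*4 - 1) = -5 + 7*(28 - 1) = -5 + 7*27 = -5 + 189 = 184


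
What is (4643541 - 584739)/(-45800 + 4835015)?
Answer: 450978/532135 ≈ 0.84749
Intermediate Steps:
(4643541 - 584739)/(-45800 + 4835015) = 4058802/4789215 = 4058802*(1/4789215) = 450978/532135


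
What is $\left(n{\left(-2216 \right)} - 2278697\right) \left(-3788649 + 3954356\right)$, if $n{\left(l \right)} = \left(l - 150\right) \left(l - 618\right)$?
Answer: $733509823729$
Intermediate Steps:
$n{\left(l \right)} = \left(-618 + l\right) \left(-150 + l\right)$ ($n{\left(l \right)} = \left(-150 + l\right) \left(-618 + l\right) = \left(-618 + l\right) \left(-150 + l\right)$)
$\left(n{\left(-2216 \right)} - 2278697\right) \left(-3788649 + 3954356\right) = \left(\left(92700 + \left(-2216\right)^{2} - -1701888\right) - 2278697\right) \left(-3788649 + 3954356\right) = \left(\left(92700 + 4910656 + 1701888\right) - 2278697\right) 165707 = \left(6705244 - 2278697\right) 165707 = 4426547 \cdot 165707 = 733509823729$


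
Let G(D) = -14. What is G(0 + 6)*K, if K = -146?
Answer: 2044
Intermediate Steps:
G(0 + 6)*K = -14*(-146) = 2044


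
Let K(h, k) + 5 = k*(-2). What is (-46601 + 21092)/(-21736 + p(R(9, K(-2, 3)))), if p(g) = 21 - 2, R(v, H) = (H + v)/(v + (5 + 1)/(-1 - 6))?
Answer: 8503/7239 ≈ 1.1746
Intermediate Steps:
K(h, k) = -5 - 2*k (K(h, k) = -5 + k*(-2) = -5 - 2*k)
R(v, H) = (H + v)/(-6/7 + v) (R(v, H) = (H + v)/(v + 6/(-7)) = (H + v)/(v + 6*(-1/7)) = (H + v)/(v - 6/7) = (H + v)/(-6/7 + v))
p(g) = 19
(-46601 + 21092)/(-21736 + p(R(9, K(-2, 3)))) = (-46601 + 21092)/(-21736 + 19) = -25509/(-21717) = -25509*(-1/21717) = 8503/7239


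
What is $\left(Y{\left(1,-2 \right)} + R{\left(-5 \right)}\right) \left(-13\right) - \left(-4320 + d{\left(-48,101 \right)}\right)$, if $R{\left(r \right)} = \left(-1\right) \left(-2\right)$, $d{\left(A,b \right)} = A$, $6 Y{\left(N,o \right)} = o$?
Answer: $\frac{13039}{3} \approx 4346.3$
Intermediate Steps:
$Y{\left(N,o \right)} = \frac{o}{6}$
$R{\left(r \right)} = 2$
$\left(Y{\left(1,-2 \right)} + R{\left(-5 \right)}\right) \left(-13\right) - \left(-4320 + d{\left(-48,101 \right)}\right) = \left(\frac{1}{6} \left(-2\right) + 2\right) \left(-13\right) + \left(4320 - -48\right) = \left(- \frac{1}{3} + 2\right) \left(-13\right) + \left(4320 + 48\right) = \frac{5}{3} \left(-13\right) + 4368 = - \frac{65}{3} + 4368 = \frac{13039}{3}$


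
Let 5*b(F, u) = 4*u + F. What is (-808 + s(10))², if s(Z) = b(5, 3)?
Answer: 16184529/25 ≈ 6.4738e+5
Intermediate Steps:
b(F, u) = F/5 + 4*u/5 (b(F, u) = (4*u + F)/5 = (F + 4*u)/5 = F/5 + 4*u/5)
s(Z) = 17/5 (s(Z) = (⅕)*5 + (⅘)*3 = 1 + 12/5 = 17/5)
(-808 + s(10))² = (-808 + 17/5)² = (-4023/5)² = 16184529/25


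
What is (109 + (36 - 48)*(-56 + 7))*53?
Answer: 36941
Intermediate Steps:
(109 + (36 - 48)*(-56 + 7))*53 = (109 - 12*(-49))*53 = (109 + 588)*53 = 697*53 = 36941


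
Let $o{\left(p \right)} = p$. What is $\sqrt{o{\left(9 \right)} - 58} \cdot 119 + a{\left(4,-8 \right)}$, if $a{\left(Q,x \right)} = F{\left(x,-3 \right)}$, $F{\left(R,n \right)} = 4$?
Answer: $4 + 833 i \approx 4.0 + 833.0 i$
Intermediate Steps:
$a{\left(Q,x \right)} = 4$
$\sqrt{o{\left(9 \right)} - 58} \cdot 119 + a{\left(4,-8 \right)} = \sqrt{9 - 58} \cdot 119 + 4 = \sqrt{-49} \cdot 119 + 4 = 7 i 119 + 4 = 833 i + 4 = 4 + 833 i$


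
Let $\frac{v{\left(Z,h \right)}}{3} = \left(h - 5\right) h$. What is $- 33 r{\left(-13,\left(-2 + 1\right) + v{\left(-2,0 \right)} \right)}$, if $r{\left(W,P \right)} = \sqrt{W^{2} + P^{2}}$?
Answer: $- 33 \sqrt{170} \approx -430.27$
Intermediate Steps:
$v{\left(Z,h \right)} = 3 h \left(-5 + h\right)$ ($v{\left(Z,h \right)} = 3 \left(h - 5\right) h = 3 \left(-5 + h\right) h = 3 h \left(-5 + h\right)$)
$r{\left(W,P \right)} = \sqrt{P^{2} + W^{2}}$
$- 33 r{\left(-13,\left(-2 + 1\right) + v{\left(-2,0 \right)} \right)} = - 33 \sqrt{\left(\left(-2 + 1\right) + 3 \cdot 0 \left(-5 + 0\right)\right)^{2} + \left(-13\right)^{2}} = - 33 \sqrt{\left(-1 + 3 \cdot 0 \left(-5\right)\right)^{2} + 169} = - 33 \sqrt{\left(-1 + 0\right)^{2} + 169} = - 33 \sqrt{\left(-1\right)^{2} + 169} = - 33 \sqrt{1 + 169} = - 33 \sqrt{170}$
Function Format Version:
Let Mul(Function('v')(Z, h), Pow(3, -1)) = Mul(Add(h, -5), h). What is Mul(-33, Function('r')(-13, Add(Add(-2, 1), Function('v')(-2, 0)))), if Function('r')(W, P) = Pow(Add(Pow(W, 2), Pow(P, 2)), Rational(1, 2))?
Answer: Mul(-33, Pow(170, Rational(1, 2))) ≈ -430.27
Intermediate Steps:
Function('v')(Z, h) = Mul(3, h, Add(-5, h)) (Function('v')(Z, h) = Mul(3, Mul(Add(h, -5), h)) = Mul(3, Mul(Add(-5, h), h)) = Mul(3, Mul(h, Add(-5, h))) = Mul(3, h, Add(-5, h)))
Function('r')(W, P) = Pow(Add(Pow(P, 2), Pow(W, 2)), Rational(1, 2))
Mul(-33, Function('r')(-13, Add(Add(-2, 1), Function('v')(-2, 0)))) = Mul(-33, Pow(Add(Pow(Add(Add(-2, 1), Mul(3, 0, Add(-5, 0))), 2), Pow(-13, 2)), Rational(1, 2))) = Mul(-33, Pow(Add(Pow(Add(-1, Mul(3, 0, -5)), 2), 169), Rational(1, 2))) = Mul(-33, Pow(Add(Pow(Add(-1, 0), 2), 169), Rational(1, 2))) = Mul(-33, Pow(Add(Pow(-1, 2), 169), Rational(1, 2))) = Mul(-33, Pow(Add(1, 169), Rational(1, 2))) = Mul(-33, Pow(170, Rational(1, 2)))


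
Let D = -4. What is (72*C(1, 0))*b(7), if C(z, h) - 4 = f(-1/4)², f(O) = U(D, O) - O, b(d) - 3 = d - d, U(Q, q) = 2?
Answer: 3915/2 ≈ 1957.5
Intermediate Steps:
b(d) = 3 (b(d) = 3 + (d - d) = 3 + 0 = 3)
f(O) = 2 - O
C(z, h) = 145/16 (C(z, h) = 4 + (2 - (-1)/4)² = 4 + (2 - 1*(-¼))² = 4 + (2 + ¼)² = 4 + (9/4)² = 4 + 81/16 = 145/16)
(72*C(1, 0))*b(7) = (72*(145/16))*3 = (1305/2)*3 = 3915/2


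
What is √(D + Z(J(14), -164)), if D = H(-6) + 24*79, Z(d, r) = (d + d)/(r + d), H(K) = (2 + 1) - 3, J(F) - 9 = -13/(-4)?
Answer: √698519818/607 ≈ 43.541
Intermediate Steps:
J(F) = 49/4 (J(F) = 9 - 13/(-4) = 9 - 13*(-¼) = 9 + 13/4 = 49/4)
H(K) = 0 (H(K) = 3 - 3 = 0)
Z(d, r) = 2*d/(d + r) (Z(d, r) = (2*d)/(d + r) = 2*d/(d + r))
D = 1896 (D = 0 + 24*79 = 0 + 1896 = 1896)
√(D + Z(J(14), -164)) = √(1896 + 2*(49/4)/(49/4 - 164)) = √(1896 + 2*(49/4)/(-607/4)) = √(1896 + 2*(49/4)*(-4/607)) = √(1896 - 98/607) = √(1150774/607) = √698519818/607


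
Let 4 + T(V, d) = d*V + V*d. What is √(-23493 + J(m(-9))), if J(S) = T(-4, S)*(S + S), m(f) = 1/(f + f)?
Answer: I*√1902901/9 ≈ 153.27*I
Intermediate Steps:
T(V, d) = -4 + 2*V*d (T(V, d) = -4 + (d*V + V*d) = -4 + (V*d + V*d) = -4 + 2*V*d)
m(f) = 1/(2*f)
J(S) = 2*S*(-4 - 8*S) (J(S) = (-4 + 2*(-4)*S)*(S + S) = (-4 - 8*S)*(2*S) = 2*S*(-4 - 8*S))
√(-23493 + J(m(-9))) = √(-23493 - 8*(½)/(-9)*(1 + 2*((½)/(-9)))) = √(-23493 - 8*(½)*(-⅑)*(1 + 2*((½)*(-⅑)))) = √(-23493 - 8*(-1/18)*(1 + 2*(-1/18))) = √(-23493 - 8*(-1/18)*(1 - ⅑)) = √(-23493 - 8*(-1/18)*8/9) = √(-23493 + 32/81) = √(-1902901/81) = I*√1902901/9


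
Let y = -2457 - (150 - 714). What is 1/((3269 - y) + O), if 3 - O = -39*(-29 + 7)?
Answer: 1/4307 ≈ 0.00023218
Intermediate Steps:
O = -855 (O = 3 - (-39)*(-29 + 7) = 3 - (-39)*(-22) = 3 - 1*858 = 3 - 858 = -855)
y = -1893 (y = -2457 - 1*(-564) = -2457 + 564 = -1893)
1/((3269 - y) + O) = 1/((3269 - 1*(-1893)) - 855) = 1/((3269 + 1893) - 855) = 1/(5162 - 855) = 1/4307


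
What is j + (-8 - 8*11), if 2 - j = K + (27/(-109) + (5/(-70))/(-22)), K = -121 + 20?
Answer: 243211/33572 ≈ 7.2445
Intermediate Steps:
K = -101
j = 3466123/33572 (j = 2 - (-101 + (27/(-109) + (5/(-70))/(-22))) = 2 - (-101 + (27*(-1/109) + (5*(-1/70))*(-1/22))) = 2 - (-101 + (-27/109 - 1/14*(-1/22))) = 2 - (-101 + (-27/109 + 1/308)) = 2 - (-101 - 8207/33572) = 2 - 1*(-3398979/33572) = 2 + 3398979/33572 = 3466123/33572 ≈ 103.24)
j + (-8 - 8*11) = 3466123/33572 + (-8 - 8*11) = 3466123/33572 + (-8 - 88) = 3466123/33572 - 96 = 243211/33572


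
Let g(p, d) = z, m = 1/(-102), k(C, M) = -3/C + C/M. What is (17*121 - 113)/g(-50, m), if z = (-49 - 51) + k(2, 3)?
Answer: -11664/605 ≈ -19.279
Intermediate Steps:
m = -1/102 ≈ -0.0098039
z = -605/6 (z = (-49 - 51) + (-3/2 + 2/3) = -100 + (-3*1/2 + 2*(1/3)) = -100 + (-3/2 + 2/3) = -100 - 5/6 = -605/6 ≈ -100.83)
g(p, d) = -605/6
(17*121 - 113)/g(-50, m) = (17*121 - 113)/(-605/6) = (2057 - 113)*(-6/605) = 1944*(-6/605) = -11664/605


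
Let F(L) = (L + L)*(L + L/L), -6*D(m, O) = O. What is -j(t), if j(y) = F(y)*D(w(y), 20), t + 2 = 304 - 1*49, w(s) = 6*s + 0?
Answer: 1285240/3 ≈ 4.2841e+5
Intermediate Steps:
w(s) = 6*s
t = 253 (t = -2 + (304 - 1*49) = -2 + (304 - 49) = -2 + 255 = 253)
D(m, O) = -O/6
F(L) = 2*L*(1 + L) (F(L) = (2*L)*(L + 1) = (2*L)*(1 + L) = 2*L*(1 + L))
j(y) = -20*y*(1 + y)/3 (j(y) = (2*y*(1 + y))*(-⅙*20) = (2*y*(1 + y))*(-10/3) = -20*y*(1 + y)/3)
-j(t) = -(-20)*253*(1 + 253)/3 = -(-20)*253*254/3 = -1*(-1285240/3) = 1285240/3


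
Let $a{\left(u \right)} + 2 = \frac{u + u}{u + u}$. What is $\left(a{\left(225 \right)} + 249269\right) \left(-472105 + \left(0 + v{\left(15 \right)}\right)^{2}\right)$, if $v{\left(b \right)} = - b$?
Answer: $-117624583840$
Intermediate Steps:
$a{\left(u \right)} = -1$ ($a{\left(u \right)} = -2 + \frac{u + u}{u + u} = -2 + \frac{2 u}{2 u} = -2 + 2 u \frac{1}{2 u} = -2 + 1 = -1$)
$\left(a{\left(225 \right)} + 249269\right) \left(-472105 + \left(0 + v{\left(15 \right)}\right)^{2}\right) = \left(-1 + 249269\right) \left(-472105 + \left(0 - 15\right)^{2}\right) = 249268 \left(-472105 + \left(0 - 15\right)^{2}\right) = 249268 \left(-472105 + \left(-15\right)^{2}\right) = 249268 \left(-472105 + 225\right) = 249268 \left(-471880\right) = -117624583840$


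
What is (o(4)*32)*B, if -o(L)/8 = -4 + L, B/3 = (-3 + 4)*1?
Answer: 0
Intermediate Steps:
B = 3 (B = 3*((-3 + 4)*1) = 3*(1*1) = 3*1 = 3)
o(L) = 32 - 8*L (o(L) = -8*(-4 + L) = 32 - 8*L)
(o(4)*32)*B = ((32 - 8*4)*32)*3 = ((32 - 32)*32)*3 = (0*32)*3 = 0*3 = 0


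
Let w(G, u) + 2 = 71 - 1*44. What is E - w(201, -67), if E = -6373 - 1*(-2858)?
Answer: -3540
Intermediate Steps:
E = -3515 (E = -6373 + 2858 = -3515)
w(G, u) = 25 (w(G, u) = -2 + (71 - 1*44) = -2 + (71 - 44) = -2 + 27 = 25)
E - w(201, -67) = -3515 - 1*25 = -3515 - 25 = -3540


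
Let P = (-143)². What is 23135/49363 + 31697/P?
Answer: 2037746626/1009423987 ≈ 2.0187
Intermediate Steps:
P = 20449
23135/49363 + 31697/P = 23135/49363 + 31697/20449 = 2037746626/1009423987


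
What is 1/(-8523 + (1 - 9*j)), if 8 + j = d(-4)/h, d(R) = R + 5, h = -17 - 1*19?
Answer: -4/33799 ≈ -0.00011835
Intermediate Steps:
h = -36 (h = -17 - 19 = -36)
d(R) = 5 + R
j = -289/36 (j = -8 + (5 - 4)/(-36) = -8 + 1*(-1/36) = -8 - 1/36 = -289/36 ≈ -8.0278)
1/(-8523 + (1 - 9*j)) = 1/(-8523 + (1 - 9*(-289/36))) = 1/(-8523 + (1 + 289/4)) = 1/(-8523 + 293/4) = 1/(-33799/4) = -4/33799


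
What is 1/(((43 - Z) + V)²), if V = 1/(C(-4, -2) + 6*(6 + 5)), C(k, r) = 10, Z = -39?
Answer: 5776/38850289 ≈ 0.00014867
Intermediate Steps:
V = 1/76 (V = 1/(10 + 6*(6 + 5)) = 1/(10 + 6*11) = 1/(10 + 66) = 1/76 ≈ 0.013158)
1/(((43 - Z) + V)²) = 1/(((43 - 1*(-39)) + 1/76)²) = 1/(((43 + 39) + 1/76)²) = 1/((82 + 1/76)²) = 1/((6233/76)²) = 1/(38850289/5776) = 5776/38850289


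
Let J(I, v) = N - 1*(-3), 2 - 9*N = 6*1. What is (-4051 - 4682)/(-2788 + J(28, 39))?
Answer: 78597/25069 ≈ 3.1352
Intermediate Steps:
N = -4/9 (N = 2/9 - 2/3 = 2/9 - ⅑*6 = 2/9 - ⅔ = -4/9 ≈ -0.44444)
J(I, v) = 23/9 (J(I, v) = -4/9 - 1*(-3) = -4/9 + 3 = 23/9)
(-4051 - 4682)/(-2788 + J(28, 39)) = (-4051 - 4682)/(-2788 + 23/9) = -8733/(-25069/9) = -8733*(-9/25069) = 78597/25069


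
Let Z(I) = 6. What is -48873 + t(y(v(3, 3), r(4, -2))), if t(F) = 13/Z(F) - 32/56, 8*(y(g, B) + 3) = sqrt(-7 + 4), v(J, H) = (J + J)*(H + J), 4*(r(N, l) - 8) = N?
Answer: -2052599/42 ≈ -48871.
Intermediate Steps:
r(N, l) = 8 + N/4
v(J, H) = 2*J*(H + J) (v(J, H) = (2*J)*(H + J) = 2*J*(H + J))
y(g, B) = -3 + I*sqrt(3)/8 (y(g, B) = -3 + sqrt(-7 + 4)/8 = -3 + sqrt(-3)/8 = -3 + (I*sqrt(3))/8 = -3 + I*sqrt(3)/8)
t(F) = 67/42 (t(F) = 13/6 - 32/56 = 13*(1/6) - 32*1/56 = 13/6 - 4/7 = 67/42)
-48873 + t(y(v(3, 3), r(4, -2))) = -48873 + 67/42 = -2052599/42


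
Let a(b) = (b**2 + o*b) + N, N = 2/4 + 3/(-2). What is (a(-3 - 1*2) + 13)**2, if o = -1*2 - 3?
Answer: 3844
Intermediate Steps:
o = -5 (o = -2 - 3 = -5)
N = -1 (N = 2*(1/4) + 3*(-1/2) = 1/2 - 3/2 = -1)
a(b) = -1 + b**2 - 5*b (a(b) = (b**2 - 5*b) - 1 = -1 + b**2 - 5*b)
(a(-3 - 1*2) + 13)**2 = ((-1 + (-3 - 1*2)**2 - 5*(-3 - 1*2)) + 13)**2 = ((-1 + (-3 - 2)**2 - 5*(-3 - 2)) + 13)**2 = ((-1 + (-5)**2 - 5*(-5)) + 13)**2 = ((-1 + 25 + 25) + 13)**2 = (49 + 13)**2 = 62**2 = 3844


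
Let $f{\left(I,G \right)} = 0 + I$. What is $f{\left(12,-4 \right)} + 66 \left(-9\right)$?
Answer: $-582$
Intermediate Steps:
$f{\left(I,G \right)} = I$
$f{\left(12,-4 \right)} + 66 \left(-9\right) = 12 + 66 \left(-9\right) = 12 - 594 = -582$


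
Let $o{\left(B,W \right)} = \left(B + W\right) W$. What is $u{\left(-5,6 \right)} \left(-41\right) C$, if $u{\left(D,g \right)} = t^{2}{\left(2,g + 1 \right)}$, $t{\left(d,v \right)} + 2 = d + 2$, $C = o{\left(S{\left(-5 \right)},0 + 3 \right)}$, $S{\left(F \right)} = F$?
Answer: $984$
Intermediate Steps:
$o{\left(B,W \right)} = W \left(B + W\right)$
$C = -6$ ($C = \left(0 + 3\right) \left(-5 + \left(0 + 3\right)\right) = 3 \left(-5 + 3\right) = 3 \left(-2\right) = -6$)
$t{\left(d,v \right)} = d$ ($t{\left(d,v \right)} = -2 + \left(d + 2\right) = -2 + \left(2 + d\right) = d$)
$u{\left(D,g \right)} = 4$ ($u{\left(D,g \right)} = 2^{2} = 4$)
$u{\left(-5,6 \right)} \left(-41\right) C = 4 \left(-41\right) \left(-6\right) = \left(-164\right) \left(-6\right) = 984$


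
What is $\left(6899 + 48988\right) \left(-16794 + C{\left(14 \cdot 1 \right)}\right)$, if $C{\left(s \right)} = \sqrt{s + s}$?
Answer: $-938566278 + 111774 \sqrt{7} \approx -9.3827 \cdot 10^{8}$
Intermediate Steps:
$C{\left(s \right)} = \sqrt{2} \sqrt{s}$ ($C{\left(s \right)} = \sqrt{2 s} = \sqrt{2} \sqrt{s}$)
$\left(6899 + 48988\right) \left(-16794 + C{\left(14 \cdot 1 \right)}\right) = \left(6899 + 48988\right) \left(-16794 + \sqrt{2} \sqrt{14 \cdot 1}\right) = 55887 \left(-16794 + \sqrt{2} \sqrt{14}\right) = 55887 \left(-16794 + 2 \sqrt{7}\right) = -938566278 + 111774 \sqrt{7}$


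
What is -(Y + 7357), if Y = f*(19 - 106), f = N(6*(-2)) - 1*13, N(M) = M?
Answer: -9532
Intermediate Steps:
f = -25 (f = 6*(-2) - 1*13 = -12 - 13 = -25)
Y = 2175 (Y = -25*(19 - 106) = -25*(-87) = 2175)
-(Y + 7357) = -(2175 + 7357) = -1*9532 = -9532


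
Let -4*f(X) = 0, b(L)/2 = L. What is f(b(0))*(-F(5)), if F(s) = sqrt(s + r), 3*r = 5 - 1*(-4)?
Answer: 0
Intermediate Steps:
b(L) = 2*L
r = 3 (r = (5 - 1*(-4))/3 = (5 + 4)/3 = (1/3)*9 = 3)
f(X) = 0 (f(X) = -1/4*0 = 0)
F(s) = sqrt(3 + s) (F(s) = sqrt(s + 3) = sqrt(3 + s))
f(b(0))*(-F(5)) = 0*(-sqrt(3 + 5)) = 0*(-sqrt(8)) = 0*(-2*sqrt(2)) = 0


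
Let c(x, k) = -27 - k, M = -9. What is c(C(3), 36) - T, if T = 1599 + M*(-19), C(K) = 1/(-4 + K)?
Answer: -1833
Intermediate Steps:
T = 1770 (T = 1599 - 9*(-19) = 1599 + 171 = 1770)
c(C(3), 36) - T = (-27 - 1*36) - 1*1770 = (-27 - 36) - 1770 = -63 - 1770 = -1833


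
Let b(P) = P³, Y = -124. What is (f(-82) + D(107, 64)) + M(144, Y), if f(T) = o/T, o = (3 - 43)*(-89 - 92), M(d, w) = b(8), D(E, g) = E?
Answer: 21759/41 ≈ 530.71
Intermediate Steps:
M(d, w) = 512 (M(d, w) = 8³ = 512)
o = 7240 (o = -40*(-181) = 7240)
f(T) = 7240/T
(f(-82) + D(107, 64)) + M(144, Y) = (7240/(-82) + 107) + 512 = (7240*(-1/82) + 107) + 512 = (-3620/41 + 107) + 512 = 767/41 + 512 = 21759/41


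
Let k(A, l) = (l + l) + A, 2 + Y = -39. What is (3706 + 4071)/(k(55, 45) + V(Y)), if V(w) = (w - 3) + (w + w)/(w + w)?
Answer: 7777/102 ≈ 76.245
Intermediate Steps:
Y = -41 (Y = -2 - 39 = -41)
V(w) = -2 + w (V(w) = (-3 + w) + (2*w)/((2*w)) = (-3 + w) + (2*w)*(1/(2*w)) = (-3 + w) + 1 = -2 + w)
k(A, l) = A + 2*l (k(A, l) = 2*l + A = A + 2*l)
(3706 + 4071)/(k(55, 45) + V(Y)) = (3706 + 4071)/((55 + 2*45) + (-2 - 41)) = 7777/((55 + 90) - 43) = 7777/(145 - 43) = 7777/102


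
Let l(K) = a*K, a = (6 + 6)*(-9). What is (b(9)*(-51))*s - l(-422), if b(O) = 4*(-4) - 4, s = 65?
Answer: 20724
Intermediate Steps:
a = -108 (a = 12*(-9) = -108)
b(O) = -20 (b(O) = -16 - 4 = -20)
l(K) = -108*K
(b(9)*(-51))*s - l(-422) = -20*(-51)*65 - (-108)*(-422) = 1020*65 - 1*45576 = 66300 - 45576 = 20724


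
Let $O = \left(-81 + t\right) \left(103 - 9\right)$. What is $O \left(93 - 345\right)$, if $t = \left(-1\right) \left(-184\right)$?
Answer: $-2439864$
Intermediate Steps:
$t = 184$
$O = 9682$ ($O = \left(-81 + 184\right) \left(103 - 9\right) = 103 \cdot 94 = 9682$)
$O \left(93 - 345\right) = 9682 \left(93 - 345\right) = 9682 \left(-252\right) = -2439864$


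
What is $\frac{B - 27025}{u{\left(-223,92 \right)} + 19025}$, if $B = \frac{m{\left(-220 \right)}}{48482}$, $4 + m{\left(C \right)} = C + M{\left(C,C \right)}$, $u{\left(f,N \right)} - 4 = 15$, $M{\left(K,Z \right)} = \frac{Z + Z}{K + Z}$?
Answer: $- \frac{145580697}{102587912} \approx -1.4191$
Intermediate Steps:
$M{\left(K,Z \right)} = \frac{2 Z}{K + Z}$
$u{\left(f,N \right)} = 19$ ($u{\left(f,N \right)} = 4 + 15 = 19$)
$m{\left(C \right)} = -3 + C$ ($m{\left(C \right)} = -4 + \left(C + \frac{2 C}{C + C}\right) = -4 + \left(C + \frac{2 C}{2 C}\right) = -4 + \left(C + 2 C \frac{1}{2 C}\right) = -4 + \left(C + 1\right) = -4 + \left(1 + C\right) = -3 + C$)
$B = - \frac{223}{48482}$ ($B = \frac{-3 - 220}{48482} = \left(-223\right) \frac{1}{48482} = - \frac{223}{48482} \approx -0.0045996$)
$\frac{B - 27025}{u{\left(-223,92 \right)} + 19025} = \frac{- \frac{223}{48482} - 27025}{19 + 19025} = - \frac{1310226273}{48482 \cdot 19044} = \left(- \frac{1310226273}{48482}\right) \frac{1}{19044} = - \frac{145580697}{102587912}$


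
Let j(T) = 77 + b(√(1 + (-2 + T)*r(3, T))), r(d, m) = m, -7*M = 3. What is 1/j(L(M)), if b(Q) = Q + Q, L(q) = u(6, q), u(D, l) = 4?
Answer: 1/83 ≈ 0.012048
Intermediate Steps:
M = -3/7 (M = -⅐*3 = -3/7 ≈ -0.42857)
L(q) = 4
b(Q) = 2*Q
j(T) = 77 + 2*√(1 + T*(-2 + T)) (j(T) = 77 + 2*√(1 + (-2 + T)*T) = 77 + 2*√(1 + T*(-2 + T)))
1/j(L(M)) = 1/(77 + 2*√(1 + 4² - 2*4)) = 1/(77 + 2*√(1 + 16 - 8)) = 1/(77 + 2*√9) = 1/(77 + 2*3) = 1/(77 + 6) = 1/83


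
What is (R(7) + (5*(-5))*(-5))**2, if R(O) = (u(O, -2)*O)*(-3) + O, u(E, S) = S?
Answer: 30276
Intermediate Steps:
R(O) = 7*O (R(O) = -2*O*(-3) + O = 6*O + O = 7*O)
(R(7) + (5*(-5))*(-5))**2 = (7*7 + (5*(-5))*(-5))**2 = (49 - 25*(-5))**2 = (49 + 125)**2 = 174**2 = 30276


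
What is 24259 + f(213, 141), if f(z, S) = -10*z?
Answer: 22129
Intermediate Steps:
24259 + f(213, 141) = 24259 - 10*213 = 24259 - 2130 = 22129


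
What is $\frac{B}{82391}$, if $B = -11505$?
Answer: $- \frac{11505}{82391} \approx -0.13964$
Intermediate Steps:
$\frac{B}{82391} = - \frac{11505}{82391}$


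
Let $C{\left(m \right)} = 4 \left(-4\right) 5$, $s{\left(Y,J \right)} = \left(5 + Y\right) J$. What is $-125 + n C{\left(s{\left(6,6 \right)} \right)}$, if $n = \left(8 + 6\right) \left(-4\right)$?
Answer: $4355$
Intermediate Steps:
$s{\left(Y,J \right)} = J \left(5 + Y\right)$
$C{\left(m \right)} = -80$ ($C{\left(m \right)} = \left(-16\right) 5 = -80$)
$n = -56$ ($n = 14 \left(-4\right) = -56$)
$-125 + n C{\left(s{\left(6,6 \right)} \right)} = -125 - -4480 = -125 + 4480 = 4355$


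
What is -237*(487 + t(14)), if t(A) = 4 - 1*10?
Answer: -113997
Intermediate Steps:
t(A) = -6 (t(A) = 4 - 10 = -6)
-237*(487 + t(14)) = -237*(487 - 6) = -237*481 = -113997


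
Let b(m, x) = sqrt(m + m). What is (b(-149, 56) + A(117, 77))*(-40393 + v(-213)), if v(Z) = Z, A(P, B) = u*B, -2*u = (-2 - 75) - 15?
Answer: -143826452 - 40606*I*sqrt(298) ≈ -1.4383e+8 - 7.0097e+5*I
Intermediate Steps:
b(m, x) = sqrt(2)*sqrt(m) (b(m, x) = sqrt(2*m) = sqrt(2)*sqrt(m))
u = 46 (u = -((-2 - 75) - 15)/2 = -(-77 - 15)/2 = -1/2*(-92) = 46)
A(P, B) = 46*B
(b(-149, 56) + A(117, 77))*(-40393 + v(-213)) = (sqrt(2)*sqrt(-149) + 46*77)*(-40393 - 213) = (sqrt(2)*(I*sqrt(149)) + 3542)*(-40606) = (I*sqrt(298) + 3542)*(-40606) = (3542 + I*sqrt(298))*(-40606) = -143826452 - 40606*I*sqrt(298)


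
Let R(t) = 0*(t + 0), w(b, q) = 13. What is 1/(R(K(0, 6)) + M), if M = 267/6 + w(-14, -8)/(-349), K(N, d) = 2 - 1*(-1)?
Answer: 698/31035 ≈ 0.022491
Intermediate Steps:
K(N, d) = 3 (K(N, d) = 2 + 1 = 3)
R(t) = 0 (R(t) = 0*t = 0)
M = 31035/698 (M = 267/6 + 13/(-349) = 267*(1/6) + 13*(-1/349) = 89/2 - 13/349 = 31035/698 ≈ 44.463)
1/(R(K(0, 6)) + M) = 1/(0 + 31035/698) = 1/(31035/698) = 698/31035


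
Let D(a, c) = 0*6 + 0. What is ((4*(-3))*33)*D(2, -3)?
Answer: 0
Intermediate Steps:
D(a, c) = 0 (D(a, c) = 0 + 0 = 0)
((4*(-3))*33)*D(2, -3) = ((4*(-3))*33)*0 = -12*33*0 = -396*0 = 0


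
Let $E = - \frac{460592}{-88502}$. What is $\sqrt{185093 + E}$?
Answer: $\frac{\sqrt{362450234056389}}{44251} \approx 430.23$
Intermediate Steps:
$E = \frac{230296}{44251}$ ($E = \left(-460592\right) \left(- \frac{1}{88502}\right) = \frac{230296}{44251} \approx 5.2043$)
$\sqrt{185093 + E} = \sqrt{185093 + \frac{230296}{44251}} = \sqrt{\frac{8190780639}{44251}} = \frac{\sqrt{362450234056389}}{44251}$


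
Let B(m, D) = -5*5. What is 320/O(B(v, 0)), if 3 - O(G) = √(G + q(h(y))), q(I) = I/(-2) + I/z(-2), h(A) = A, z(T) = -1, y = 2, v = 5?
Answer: 960/37 + 640*I*√7/37 ≈ 25.946 + 45.764*I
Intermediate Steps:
q(I) = -3*I/2 (q(I) = I/(-2) + I/(-1) = I*(-½) + I*(-1) = -I/2 - I = -3*I/2)
B(m, D) = -25
O(G) = 3 - √(-3 + G) (O(G) = 3 - √(G - 3/2*2) = 3 - √(G - 3) = 3 - √(-3 + G))
320/O(B(v, 0)) = 320/(3 - √(-3 - 25)) = 320/(3 - √(-28)) = 320/(3 - 2*I*√7)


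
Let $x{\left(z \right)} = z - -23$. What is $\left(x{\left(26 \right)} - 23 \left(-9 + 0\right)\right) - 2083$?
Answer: $-1827$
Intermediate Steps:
$x{\left(z \right)} = 23 + z$ ($x{\left(z \right)} = z + 23 = 23 + z$)
$\left(x{\left(26 \right)} - 23 \left(-9 + 0\right)\right) - 2083 = \left(\left(23 + 26\right) - 23 \left(-9 + 0\right)\right) - 2083 = \left(49 - -207\right) - 2083 = \left(49 + 207\right) - 2083 = 256 - 2083 = -1827$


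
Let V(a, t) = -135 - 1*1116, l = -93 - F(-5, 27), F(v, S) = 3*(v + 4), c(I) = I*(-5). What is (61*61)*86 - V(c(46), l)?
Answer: 321257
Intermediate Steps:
c(I) = -5*I
F(v, S) = 12 + 3*v (F(v, S) = 3*(4 + v) = 12 + 3*v)
l = -90 (l = -93 - (12 + 3*(-5)) = -93 - (12 - 15) = -93 - 1*(-3) = -93 + 3 = -90)
V(a, t) = -1251 (V(a, t) = -135 - 1116 = -1251)
(61*61)*86 - V(c(46), l) = (61*61)*86 - 1*(-1251) = 3721*86 + 1251 = 320006 + 1251 = 321257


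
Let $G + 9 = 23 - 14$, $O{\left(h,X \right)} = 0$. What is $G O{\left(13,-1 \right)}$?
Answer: $0$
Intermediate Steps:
$G = 0$ ($G = -9 + \left(23 - 14\right) = -9 + 9 = 0$)
$G O{\left(13,-1 \right)} = 0 \cdot 0 = 0$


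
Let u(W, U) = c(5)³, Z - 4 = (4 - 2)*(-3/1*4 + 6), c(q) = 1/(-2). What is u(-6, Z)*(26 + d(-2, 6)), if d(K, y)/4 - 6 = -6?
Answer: -13/4 ≈ -3.2500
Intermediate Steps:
d(K, y) = 0 (d(K, y) = 24 + 4*(-6) = 24 - 24 = 0)
c(q) = -½
Z = -8 (Z = 4 + (4 - 2)*(-3/1*4 + 6) = 4 + 2*(-3*1*4 + 6) = 4 + 2*(-3*4 + 6) = 4 + 2*(-12 + 6) = 4 + 2*(-6) = 4 - 12 = -8)
u(W, U) = -⅛ (u(W, U) = (-½)³ = -⅛)
u(-6, Z)*(26 + d(-2, 6)) = -(26 + 0)/8 = -⅛*26 = -13/4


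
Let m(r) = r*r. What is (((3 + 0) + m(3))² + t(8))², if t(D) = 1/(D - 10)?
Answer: 82369/4 ≈ 20592.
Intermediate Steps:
t(D) = 1/(-10 + D)
m(r) = r²
(((3 + 0) + m(3))² + t(8))² = (((3 + 0) + 3²)² + 1/(-10 + 8))² = ((3 + 9)² + 1/(-2))² = (12² - ½)² = (144 - ½)² = (287/2)² = 82369/4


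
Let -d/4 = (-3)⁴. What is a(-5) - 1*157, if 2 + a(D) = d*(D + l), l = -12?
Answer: 5349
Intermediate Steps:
d = -324 (d = -4*(-3)⁴ = -4*81 = -324)
a(D) = 3886 - 324*D (a(D) = -2 - 324*(D - 12) = -2 - 324*(-12 + D) = -2 + (3888 - 324*D) = 3886 - 324*D)
a(-5) - 1*157 = (3886 - 324*(-5)) - 1*157 = (3886 + 1620) - 157 = 5506 - 157 = 5349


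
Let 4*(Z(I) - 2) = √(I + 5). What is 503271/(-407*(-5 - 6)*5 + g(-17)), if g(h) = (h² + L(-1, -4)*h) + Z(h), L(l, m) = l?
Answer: 229562388/10351201 - 5058*I*√3/10351201 ≈ 22.177 - 0.00084635*I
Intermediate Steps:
Z(I) = 2 + √(5 + I)/4 (Z(I) = 2 + √(I + 5)/4 = 2 + √(5 + I)/4)
g(h) = 2 + h² - h + √(5 + h)/4 (g(h) = (h² - h) + (2 + √(5 + h)/4) = 2 + h² - h + √(5 + h)/4)
503271/(-407*(-5 - 6)*5 + g(-17)) = 503271/(-407*(-5 - 6)*5 + (2 + (-17)² - 1*(-17) + √(5 - 17)/4)) = 503271/(-(-4477)*5 + (2 + 289 + 17 + √(-12)/4)) = 503271/(-407*(-55) + (2 + 289 + 17 + (2*I*√3)/4)) = 503271/(22385 + (2 + 289 + 17 + I*√3/2)) = 503271/(22385 + (308 + I*√3/2)) = 503271/(22693 + I*√3/2)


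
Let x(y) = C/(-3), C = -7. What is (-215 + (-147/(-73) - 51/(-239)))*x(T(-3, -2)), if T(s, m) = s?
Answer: -25985743/52341 ≈ -496.47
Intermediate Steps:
x(y) = 7/3 (x(y) = -7/(-3) = -7*(-⅓) = 7/3)
(-215 + (-147/(-73) - 51/(-239)))*x(T(-3, -2)) = (-215 + (-147/(-73) - 51/(-239)))*(7/3) = (-215 + (-147*(-1/73) - 51*(-1/239)))*(7/3) = (-215 + (147/73 + 51/239))*(7/3) = (-215 + 38856/17447)*(7/3) = -3712249/17447*7/3 = -25985743/52341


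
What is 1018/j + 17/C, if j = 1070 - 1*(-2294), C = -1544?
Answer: 378651/1298504 ≈ 0.29161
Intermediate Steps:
j = 3364 (j = 1070 + 2294 = 3364)
1018/j + 17/C = 1018/3364 + 17/(-1544) = 1018*(1/3364) + 17*(-1/1544) = 509/1682 - 17/1544 = 378651/1298504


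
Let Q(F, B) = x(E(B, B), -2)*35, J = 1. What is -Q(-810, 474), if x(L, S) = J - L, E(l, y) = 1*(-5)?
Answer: -210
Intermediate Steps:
E(l, y) = -5
x(L, S) = 1 - L
Q(F, B) = 210 (Q(F, B) = (1 - 1*(-5))*35 = (1 + 5)*35 = 6*35 = 210)
-Q(-810, 474) = -1*210 = -210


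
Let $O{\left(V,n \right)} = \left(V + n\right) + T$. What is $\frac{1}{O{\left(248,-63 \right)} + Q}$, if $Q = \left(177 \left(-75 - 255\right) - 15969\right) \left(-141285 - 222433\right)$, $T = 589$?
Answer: $\frac{1}{27052981896} \approx 3.6964 \cdot 10^{-11}$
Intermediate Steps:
$O{\left(V,n \right)} = 589 + V + n$ ($O{\left(V,n \right)} = \left(V + n\right) + 589 = 589 + V + n$)
$Q = 27052981122$ ($Q = \left(177 \left(-330\right) - 15969\right) \left(-363718\right) = \left(-58410 - 15969\right) \left(-363718\right) = \left(-74379\right) \left(-363718\right) = 27052981122$)
$\frac{1}{O{\left(248,-63 \right)} + Q} = \frac{1}{\left(589 + 248 - 63\right) + 27052981122} = \frac{1}{774 + 27052981122} = \frac{1}{27052981896}$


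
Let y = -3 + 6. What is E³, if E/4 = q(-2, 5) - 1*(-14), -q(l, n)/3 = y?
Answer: 8000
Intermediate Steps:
y = 3
q(l, n) = -9 (q(l, n) = -3*3 = -9)
E = 20 (E = 4*(-9 - 1*(-14)) = 4*(-9 + 14) = 4*5 = 20)
E³ = 20³ = 8000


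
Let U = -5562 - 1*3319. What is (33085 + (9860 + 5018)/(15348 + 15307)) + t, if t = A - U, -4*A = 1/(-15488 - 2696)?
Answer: 93573599006143/2229722080 ≈ 41967.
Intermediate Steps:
U = -8881 (U = -5562 - 3319 = -8881)
A = 1/72736 (A = -1/(4*(-15488 - 2696)) = -1/4/(-18184) = -1/4*(-1/18184) = 1/72736 ≈ 1.3748e-5)
t = 645968417/72736 (t = 1/72736 - 1*(-8881) = 1/72736 + 8881 = 645968417/72736 ≈ 8881.0)
(33085 + (9860 + 5018)/(15348 + 15307)) + t = (33085 + (9860 + 5018)/(15348 + 15307)) + 645968417/72736 = (33085 + 14878/30655) + 645968417/72736 = 1014235553/30655 + 645968417/72736 = 93573599006143/2229722080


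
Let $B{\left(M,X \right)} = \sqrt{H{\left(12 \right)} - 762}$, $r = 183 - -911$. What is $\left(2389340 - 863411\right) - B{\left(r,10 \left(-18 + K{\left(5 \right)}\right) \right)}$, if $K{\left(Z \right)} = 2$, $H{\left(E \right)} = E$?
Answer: $1525929 - 5 i \sqrt{30} \approx 1.5259 \cdot 10^{6} - 27.386 i$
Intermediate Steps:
$r = 1094$ ($r = 183 + 911 = 1094$)
$B{\left(M,X \right)} = 5 i \sqrt{30}$ ($B{\left(M,X \right)} = \sqrt{12 - 762} = \sqrt{-750} = 5 i \sqrt{30}$)
$\left(2389340 - 863411\right) - B{\left(r,10 \left(-18 + K{\left(5 \right)}\right) \right)} = \left(2389340 - 863411\right) - 5 i \sqrt{30} = 1525929 - 5 i \sqrt{30}$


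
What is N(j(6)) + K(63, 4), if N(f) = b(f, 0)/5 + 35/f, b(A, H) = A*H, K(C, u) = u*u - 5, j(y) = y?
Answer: 101/6 ≈ 16.833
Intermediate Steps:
K(C, u) = -5 + u**2 (K(C, u) = u**2 - 5 = -5 + u**2)
N(f) = 35/f (N(f) = (f*0)/5 + 35/f = 0*(1/5) + 35/f = 0 + 35/f = 35/f)
N(j(6)) + K(63, 4) = 35/6 + (-5 + 4**2) = 35*(1/6) + (-5 + 16) = 35/6 + 11 = 101/6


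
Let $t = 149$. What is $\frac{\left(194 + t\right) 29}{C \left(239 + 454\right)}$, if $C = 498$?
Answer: $\frac{1421}{49302} \approx 0.028822$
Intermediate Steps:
$\frac{\left(194 + t\right) 29}{C \left(239 + 454\right)} = \frac{\left(194 + 149\right) 29}{498 \left(239 + 454\right)} = \frac{343 \cdot 29}{498 \cdot 693} = \frac{9947}{345114} = 9947 \cdot \frac{1}{345114} = \frac{1421}{49302}$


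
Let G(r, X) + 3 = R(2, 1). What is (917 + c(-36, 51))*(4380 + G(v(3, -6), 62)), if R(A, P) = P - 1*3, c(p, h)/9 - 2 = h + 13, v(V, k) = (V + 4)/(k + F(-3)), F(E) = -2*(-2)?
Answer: 6610625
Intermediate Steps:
F(E) = 4
v(V, k) = (4 + V)/(4 + k) (v(V, k) = (V + 4)/(k + 4) = (4 + V)/(4 + k))
c(p, h) = 135 + 9*h (c(p, h) = 18 + 9*(h + 13) = 18 + 9*(13 + h) = 18 + (117 + 9*h) = 135 + 9*h)
R(A, P) = -3 + P (R(A, P) = P - 3 = -3 + P)
G(r, X) = -5 (G(r, X) = -3 + (-3 + 1) = -3 - 2 = -5)
(917 + c(-36, 51))*(4380 + G(v(3, -6), 62)) = (917 + (135 + 9*51))*(4380 - 5) = (917 + (135 + 459))*4375 = (917 + 594)*4375 = 1511*4375 = 6610625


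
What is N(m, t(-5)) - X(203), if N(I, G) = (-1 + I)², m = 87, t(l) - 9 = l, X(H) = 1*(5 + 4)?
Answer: 7387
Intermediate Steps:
X(H) = 9 (X(H) = 1*9 = 9)
t(l) = 9 + l
N(m, t(-5)) - X(203) = (-1 + 87)² - 1*9 = 86² - 9 = 7396 - 9 = 7387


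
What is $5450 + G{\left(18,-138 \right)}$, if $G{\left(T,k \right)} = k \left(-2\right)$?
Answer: $5726$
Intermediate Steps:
$G{\left(T,k \right)} = - 2 k$
$5450 + G{\left(18,-138 \right)} = 5450 - -276 = 5450 + 276 = 5726$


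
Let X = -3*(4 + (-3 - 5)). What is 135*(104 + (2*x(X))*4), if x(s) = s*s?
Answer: 169560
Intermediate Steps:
X = 12 (X = -3*(4 - 8) = -3*(-4) = 12)
x(s) = s²
135*(104 + (2*x(X))*4) = 135*(104 + (2*12²)*4) = 135*(104 + (2*144)*4) = 135*(104 + 288*4) = 135*(104 + 1152) = 135*1256 = 169560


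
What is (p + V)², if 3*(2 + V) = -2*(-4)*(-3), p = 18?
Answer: 64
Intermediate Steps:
V = -10 (V = -2 + (-2*(-4)*(-3))/3 = -2 + (8*(-3))/3 = -2 + (⅓)*(-24) = -2 - 8 = -10)
(p + V)² = (18 - 10)² = 8² = 64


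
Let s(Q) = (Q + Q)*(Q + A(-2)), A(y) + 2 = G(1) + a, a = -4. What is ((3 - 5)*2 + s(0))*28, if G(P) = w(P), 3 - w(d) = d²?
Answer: -112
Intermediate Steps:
w(d) = 3 - d²
G(P) = 3 - P²
A(y) = -4 (A(y) = -2 + ((3 - 1*1²) - 4) = -2 + ((3 - 1*1) - 4) = -2 + ((3 - 1) - 4) = -2 + (2 - 4) = -2 - 2 = -4)
s(Q) = 2*Q*(-4 + Q) (s(Q) = (Q + Q)*(Q - 4) = (2*Q)*(-4 + Q) = 2*Q*(-4 + Q))
((3 - 5)*2 + s(0))*28 = ((3 - 5)*2 + 2*0*(-4 + 0))*28 = (-2*2 + 2*0*(-4))*28 = (-4 + 0)*28 = -4*28 = -112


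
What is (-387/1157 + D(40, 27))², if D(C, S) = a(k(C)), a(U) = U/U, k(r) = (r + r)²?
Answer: 592900/1338649 ≈ 0.44291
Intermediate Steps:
k(r) = 4*r² (k(r) = (2*r)² = 4*r²)
a(U) = 1
D(C, S) = 1
(-387/1157 + D(40, 27))² = (-387/1157 + 1)² = (770/1157)² = 592900/1338649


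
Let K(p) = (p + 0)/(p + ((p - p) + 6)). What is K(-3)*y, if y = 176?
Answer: -176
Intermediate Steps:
K(p) = p/(6 + p) (K(p) = p/(p + (0 + 6)) = p/(p + 6) = p/(6 + p))
K(-3)*y = -3/(6 - 3)*176 = -3/3*176 = -3*⅓*176 = -1*176 = -176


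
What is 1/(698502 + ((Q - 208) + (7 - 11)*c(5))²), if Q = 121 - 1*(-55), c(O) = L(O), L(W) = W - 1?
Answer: 1/700806 ≈ 1.4269e-6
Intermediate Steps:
L(W) = -1 + W
c(O) = -1 + O
Q = 176 (Q = 121 + 55 = 176)
1/(698502 + ((Q - 208) + (7 - 11)*c(5))²) = 1/(698502 + ((176 - 208) + (7 - 11)*(-1 + 5))²) = 1/(698502 + (-32 - 4*4)²) = 1/(698502 + (-32 - 16)²) = 1/(698502 + (-48)²) = 1/(698502 + 2304) = 1/700806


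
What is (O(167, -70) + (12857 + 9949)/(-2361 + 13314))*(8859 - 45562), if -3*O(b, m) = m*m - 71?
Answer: 215420587573/3651 ≈ 5.9003e+7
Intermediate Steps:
O(b, m) = 71/3 - m²/3 (O(b, m) = -(m*m - 71)/3 = -(m² - 71)/3 = -(-71 + m²)/3 = 71/3 - m²/3)
(O(167, -70) + (12857 + 9949)/(-2361 + 13314))*(8859 - 45562) = ((71/3 - ⅓*(-70)²) + (12857 + 9949)/(-2361 + 13314))*(8859 - 45562) = ((71/3 - ⅓*4900) + 22806/10953)*(-36703) = ((71/3 - 4900/3) + 22806*(1/10953))*(-36703) = (-4829/3 + 2534/1217)*(-36703) = -5869291/3651*(-36703) = 215420587573/3651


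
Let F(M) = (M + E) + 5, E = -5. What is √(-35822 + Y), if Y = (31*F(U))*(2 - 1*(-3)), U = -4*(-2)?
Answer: I*√34582 ≈ 185.96*I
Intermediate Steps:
U = 8
F(M) = M (F(M) = (M - 5) + 5 = (-5 + M) + 5 = M)
Y = 1240 (Y = (31*8)*(2 - 1*(-3)) = 248*(2 + 3) = 248*5 = 1240)
√(-35822 + Y) = √(-35822 + 1240) = √(-34582) = I*√34582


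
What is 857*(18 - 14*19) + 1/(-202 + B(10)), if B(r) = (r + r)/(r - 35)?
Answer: -215511509/1014 ≈ -2.1254e+5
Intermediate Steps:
B(r) = 2*r/(-35 + r) (B(r) = (2*r)/(-35 + r) = 2*r/(-35 + r))
857*(18 - 14*19) + 1/(-202 + B(10)) = 857*(18 - 14*19) + 1/(-202 + 2*10/(-35 + 10)) = 857*(18 - 266) + 1/(-202 + 2*10/(-25)) = 857*(-248) + 1/(-202 + 2*10*(-1/25)) = -212536 + 1/(-202 - ⅘) = -212536 + 1/(-1014/5) = -212536 - 5/1014 = -215511509/1014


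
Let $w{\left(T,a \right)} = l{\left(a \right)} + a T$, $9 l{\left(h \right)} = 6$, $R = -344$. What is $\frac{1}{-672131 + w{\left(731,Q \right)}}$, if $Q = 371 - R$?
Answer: $- \frac{3}{448396} \approx -6.6905 \cdot 10^{-6}$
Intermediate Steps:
$l{\left(h \right)} = \frac{2}{3}$ ($l{\left(h \right)} = \frac{1}{9} \cdot 6 = \frac{2}{3}$)
$Q = 715$ ($Q = 371 - -344 = 371 + 344 = 715$)
$w{\left(T,a \right)} = \frac{2}{3} + T a$ ($w{\left(T,a \right)} = \frac{2}{3} + a T = \frac{2}{3} + T a$)
$\frac{1}{-672131 + w{\left(731,Q \right)}} = \frac{1}{-672131 + \left(\frac{2}{3} + 731 \cdot 715\right)} = \frac{1}{-672131 + \left(\frac{2}{3} + 522665\right)} = \frac{1}{-672131 + \frac{1567997}{3}} = \frac{1}{- \frac{448396}{3}} = - \frac{3}{448396}$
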